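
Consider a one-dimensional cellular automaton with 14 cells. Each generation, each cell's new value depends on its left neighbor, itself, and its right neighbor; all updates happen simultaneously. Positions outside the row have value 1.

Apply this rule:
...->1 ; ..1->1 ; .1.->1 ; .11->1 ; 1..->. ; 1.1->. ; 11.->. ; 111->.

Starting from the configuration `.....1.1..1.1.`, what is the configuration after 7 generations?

generation 1: .11111.1.11.1.
generation 2: .1.....1.1..1.
generation 3: .1.11111.1.11.
generation 4: .1.1.....1.1..
generation 5: .1.1.11111.1.1
generation 6: .1.1.1.....1.1
generation 7: .1.1.1.11111.1

.1.1.1.11111.1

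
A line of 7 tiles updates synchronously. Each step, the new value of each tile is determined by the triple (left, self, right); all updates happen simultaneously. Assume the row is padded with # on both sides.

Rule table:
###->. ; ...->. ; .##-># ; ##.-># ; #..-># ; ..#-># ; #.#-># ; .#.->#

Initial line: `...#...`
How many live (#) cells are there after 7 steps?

3

#.###.#
###.###
..###..
###.###  (repeats step 2; period 2)
step 7: ..###..
count of #: 3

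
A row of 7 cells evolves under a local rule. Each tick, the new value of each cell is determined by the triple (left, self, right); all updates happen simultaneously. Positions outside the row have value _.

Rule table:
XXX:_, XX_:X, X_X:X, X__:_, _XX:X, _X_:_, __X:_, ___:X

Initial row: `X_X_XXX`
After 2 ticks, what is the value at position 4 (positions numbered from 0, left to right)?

_X_XX_X
__XXXX_
position 4 holds X

X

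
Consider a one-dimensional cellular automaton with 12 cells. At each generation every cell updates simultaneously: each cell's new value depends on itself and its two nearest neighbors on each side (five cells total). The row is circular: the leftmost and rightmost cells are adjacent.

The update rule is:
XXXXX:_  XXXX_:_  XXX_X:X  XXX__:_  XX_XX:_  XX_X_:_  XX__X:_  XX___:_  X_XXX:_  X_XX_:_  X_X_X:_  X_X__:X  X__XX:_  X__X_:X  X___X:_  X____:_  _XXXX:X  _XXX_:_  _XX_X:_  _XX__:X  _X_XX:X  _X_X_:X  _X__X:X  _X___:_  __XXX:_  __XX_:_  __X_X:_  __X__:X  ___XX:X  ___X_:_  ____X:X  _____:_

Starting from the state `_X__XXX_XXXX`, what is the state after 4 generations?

_XX___X__X_X
X_X___XXX_X_
_XX__X__X__X
X_X_XXXXXXX_

X_X_XXXXXXX_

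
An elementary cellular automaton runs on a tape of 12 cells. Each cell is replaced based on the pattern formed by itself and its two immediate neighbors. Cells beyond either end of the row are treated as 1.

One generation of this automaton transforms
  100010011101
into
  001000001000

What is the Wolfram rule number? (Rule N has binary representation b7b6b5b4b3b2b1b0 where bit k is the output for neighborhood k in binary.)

129

position 8: 111 → 1  (bit 7 = 1)
position 0: 110 → 0  (bit 6 = 0)
position 10: 101 → 0  (bit 5 = 0)
position 1: 100 → 0  (bit 4 = 0)
position 7: 011 → 0  (bit 3 = 0)
position 4: 010 → 0  (bit 2 = 0)
position 3: 001 → 0  (bit 1 = 0)
position 2: 000 → 1  (bit 0 = 1)
bits b7..b0 = 10000001 = 129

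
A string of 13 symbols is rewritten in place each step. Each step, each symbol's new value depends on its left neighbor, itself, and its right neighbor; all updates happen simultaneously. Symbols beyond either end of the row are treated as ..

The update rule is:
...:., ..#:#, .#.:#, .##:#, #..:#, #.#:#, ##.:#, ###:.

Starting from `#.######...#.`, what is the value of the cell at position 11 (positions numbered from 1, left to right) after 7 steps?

###....##.###
#.##..#####.#
#######...###
#.....##.##.#
##...########
###.##......#
#.#####....##
position 11 holds .

.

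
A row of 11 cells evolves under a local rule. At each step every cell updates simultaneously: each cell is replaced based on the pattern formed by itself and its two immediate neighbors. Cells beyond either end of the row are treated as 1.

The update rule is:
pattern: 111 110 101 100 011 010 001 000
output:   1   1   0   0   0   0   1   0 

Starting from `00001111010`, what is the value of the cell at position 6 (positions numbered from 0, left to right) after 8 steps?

0

step 1: 00010111000
step 2: 00100011001
step 3: 01000101010
step 4: 00001000000
step 5: 00010000001
step 6: 00100000010
step 7: 01000000100
step 8: 00000001001
position 6 holds 0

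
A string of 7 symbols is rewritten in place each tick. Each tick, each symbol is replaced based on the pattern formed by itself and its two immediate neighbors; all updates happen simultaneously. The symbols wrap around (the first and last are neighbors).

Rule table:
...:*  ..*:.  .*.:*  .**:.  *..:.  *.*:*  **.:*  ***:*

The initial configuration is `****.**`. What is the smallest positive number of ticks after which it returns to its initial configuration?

*****.*
******.
.******
*.*****
**.****
***.***
****.**

7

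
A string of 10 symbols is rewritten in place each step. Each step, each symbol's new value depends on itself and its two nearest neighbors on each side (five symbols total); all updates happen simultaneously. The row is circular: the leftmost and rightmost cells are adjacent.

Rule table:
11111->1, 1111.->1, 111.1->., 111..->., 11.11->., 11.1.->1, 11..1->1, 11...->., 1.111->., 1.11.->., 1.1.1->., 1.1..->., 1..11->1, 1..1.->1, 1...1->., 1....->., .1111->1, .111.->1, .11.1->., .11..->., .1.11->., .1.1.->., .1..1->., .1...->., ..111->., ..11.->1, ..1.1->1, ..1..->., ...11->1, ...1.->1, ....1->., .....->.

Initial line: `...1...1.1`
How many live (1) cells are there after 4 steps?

3

..1...11..
.1...11...
1...11....
...11....1
count of 1: 3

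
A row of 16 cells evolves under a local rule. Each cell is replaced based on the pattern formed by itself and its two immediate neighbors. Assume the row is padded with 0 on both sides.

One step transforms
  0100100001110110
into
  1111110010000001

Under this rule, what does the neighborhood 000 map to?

0

At position 6 the neighborhood is 000; the next row has 0 there.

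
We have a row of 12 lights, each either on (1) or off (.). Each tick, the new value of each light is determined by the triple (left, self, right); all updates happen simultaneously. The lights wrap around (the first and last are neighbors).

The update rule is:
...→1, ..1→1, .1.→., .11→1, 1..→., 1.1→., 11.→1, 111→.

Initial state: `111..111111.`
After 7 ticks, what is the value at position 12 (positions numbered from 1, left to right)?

1.1.11....1.
....11.111..
111111.1.1.1
.....1.....1
.1111..1111.
11..1.11..1.
11.1..11.1..
position 12 holds .

.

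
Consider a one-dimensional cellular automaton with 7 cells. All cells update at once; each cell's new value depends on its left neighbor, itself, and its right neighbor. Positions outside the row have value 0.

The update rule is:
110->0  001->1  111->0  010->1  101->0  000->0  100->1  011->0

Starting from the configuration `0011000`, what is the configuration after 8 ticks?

0111011

tick 1: 0100100
tick 2: 1111110
tick 3: 0000001
tick 4: 0000011
tick 5: 0000100
tick 6: 0001110
tick 7: 0010001
tick 8: 0111011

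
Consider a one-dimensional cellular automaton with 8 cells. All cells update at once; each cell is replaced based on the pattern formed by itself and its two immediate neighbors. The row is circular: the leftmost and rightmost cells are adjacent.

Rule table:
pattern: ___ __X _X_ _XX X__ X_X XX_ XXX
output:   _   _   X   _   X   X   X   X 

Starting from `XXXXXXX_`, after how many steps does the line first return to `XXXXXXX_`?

_XXXXXXX
X_XXXXXX
XX_XXXXX
XXX_XXXX
XXXX_XXX
XXXXX_XX
XXXXXX_X
XXXXXXX_

8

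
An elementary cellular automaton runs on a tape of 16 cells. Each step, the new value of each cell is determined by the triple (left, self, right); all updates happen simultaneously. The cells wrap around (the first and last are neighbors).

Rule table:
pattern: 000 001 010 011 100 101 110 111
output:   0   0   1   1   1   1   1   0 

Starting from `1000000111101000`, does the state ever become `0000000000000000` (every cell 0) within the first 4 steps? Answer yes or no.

step 1: 1100000100111100
step 2: 1110000110100110
step 3: 1011000111110111
step 4: 1111100100011100
step 4 is 1111100100011100, still not uniform 0

no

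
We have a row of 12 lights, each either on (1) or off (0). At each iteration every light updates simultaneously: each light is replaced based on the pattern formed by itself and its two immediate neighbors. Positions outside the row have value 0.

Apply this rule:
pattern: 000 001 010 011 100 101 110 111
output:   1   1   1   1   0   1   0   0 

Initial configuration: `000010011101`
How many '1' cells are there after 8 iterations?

5

111110110011
100001100110
101111001100
111000011001
100011110011
101110000110
111000111100
100011100001
count of 1: 5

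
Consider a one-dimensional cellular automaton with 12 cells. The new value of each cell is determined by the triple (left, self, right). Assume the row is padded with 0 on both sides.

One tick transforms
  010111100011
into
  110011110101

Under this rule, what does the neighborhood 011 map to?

At position 3 the neighborhood is 011; the next row has 0 there.

0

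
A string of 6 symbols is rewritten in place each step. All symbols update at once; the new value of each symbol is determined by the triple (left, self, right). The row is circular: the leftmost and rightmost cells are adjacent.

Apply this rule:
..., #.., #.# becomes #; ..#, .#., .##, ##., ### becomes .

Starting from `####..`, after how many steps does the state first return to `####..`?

12

....#.
###..#
...#..
##..##
..#...
#..###
.#....
..####
#.....
.####.
.....#
####..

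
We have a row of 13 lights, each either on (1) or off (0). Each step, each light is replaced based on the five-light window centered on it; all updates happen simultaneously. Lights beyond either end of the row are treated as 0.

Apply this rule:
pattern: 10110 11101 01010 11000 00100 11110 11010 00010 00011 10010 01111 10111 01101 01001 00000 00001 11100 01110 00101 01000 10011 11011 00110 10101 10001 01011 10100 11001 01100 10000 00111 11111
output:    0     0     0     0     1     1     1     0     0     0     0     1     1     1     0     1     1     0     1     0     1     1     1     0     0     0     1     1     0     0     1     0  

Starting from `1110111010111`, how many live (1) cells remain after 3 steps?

step 1: 1001100100101
step 2: 1111010110101
step 3: 1010100011001
count of 1: 6

6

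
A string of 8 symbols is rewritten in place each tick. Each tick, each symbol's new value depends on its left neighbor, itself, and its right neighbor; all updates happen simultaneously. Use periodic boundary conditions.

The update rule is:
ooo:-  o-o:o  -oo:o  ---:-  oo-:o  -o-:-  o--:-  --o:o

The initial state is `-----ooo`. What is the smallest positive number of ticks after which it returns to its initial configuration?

----oo-o
---oooo-
--oo--o-
-ooo-o--
oo-oo---
ooooo--o
----o-oo
---o-ooo
--o-oo-o
-o-oooo-
o-oo--o-
-ooo-o-o
oo-oo-o-
oooooo-o
-----ooo

15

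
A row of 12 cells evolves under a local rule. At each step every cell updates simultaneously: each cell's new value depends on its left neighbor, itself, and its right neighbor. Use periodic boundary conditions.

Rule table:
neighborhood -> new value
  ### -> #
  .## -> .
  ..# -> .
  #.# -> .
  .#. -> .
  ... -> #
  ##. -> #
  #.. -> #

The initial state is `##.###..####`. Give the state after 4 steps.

##..###..###
###..###..##
####..###..#
#####..###..

#####..###..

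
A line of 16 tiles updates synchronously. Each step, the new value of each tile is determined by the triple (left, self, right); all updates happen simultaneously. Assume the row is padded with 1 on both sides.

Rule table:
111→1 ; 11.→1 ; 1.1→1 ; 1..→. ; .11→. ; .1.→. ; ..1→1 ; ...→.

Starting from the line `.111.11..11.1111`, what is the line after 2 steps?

11.111.1.1.11.11

step 1: 1.111.1.1.11.111
step 2: 11.111.1.1.11.11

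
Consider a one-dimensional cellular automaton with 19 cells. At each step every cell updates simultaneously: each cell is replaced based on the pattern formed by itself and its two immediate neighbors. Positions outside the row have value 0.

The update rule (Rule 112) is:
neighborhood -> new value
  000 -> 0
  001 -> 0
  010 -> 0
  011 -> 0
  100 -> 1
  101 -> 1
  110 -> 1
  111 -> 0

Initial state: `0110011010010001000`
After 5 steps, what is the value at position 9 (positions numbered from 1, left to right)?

0011001101001000100
0001100110100100010
0000110011010010001
0000011001101001000
0000001100110100100
position 9 holds 0

0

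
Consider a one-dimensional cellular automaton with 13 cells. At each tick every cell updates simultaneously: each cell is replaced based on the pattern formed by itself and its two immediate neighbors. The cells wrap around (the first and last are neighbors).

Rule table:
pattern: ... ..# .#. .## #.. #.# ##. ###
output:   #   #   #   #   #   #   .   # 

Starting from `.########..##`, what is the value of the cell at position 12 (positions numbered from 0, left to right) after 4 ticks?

#

tick 1: ########.###.
tick 2: #######.###.#
tick 3: ######.###.##
tick 4: #####.###.###
position 12 holds #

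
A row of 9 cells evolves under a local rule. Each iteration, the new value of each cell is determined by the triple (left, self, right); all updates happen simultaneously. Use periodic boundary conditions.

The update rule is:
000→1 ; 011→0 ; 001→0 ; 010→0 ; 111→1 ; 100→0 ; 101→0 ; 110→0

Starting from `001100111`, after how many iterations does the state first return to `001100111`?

000000010
111111000
011110010
001100000
100001111
001100111

6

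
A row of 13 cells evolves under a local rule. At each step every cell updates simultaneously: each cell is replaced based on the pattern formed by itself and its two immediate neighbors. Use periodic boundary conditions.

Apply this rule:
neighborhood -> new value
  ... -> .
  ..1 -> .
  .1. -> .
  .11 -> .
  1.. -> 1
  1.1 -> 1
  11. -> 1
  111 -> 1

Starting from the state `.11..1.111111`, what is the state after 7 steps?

.111111.11..1

1.11..1.11111
11.11..1.1111
111.11..1.111
1111.11..1.11
11111.11..1.1
111111.11..1.
.111111.11..1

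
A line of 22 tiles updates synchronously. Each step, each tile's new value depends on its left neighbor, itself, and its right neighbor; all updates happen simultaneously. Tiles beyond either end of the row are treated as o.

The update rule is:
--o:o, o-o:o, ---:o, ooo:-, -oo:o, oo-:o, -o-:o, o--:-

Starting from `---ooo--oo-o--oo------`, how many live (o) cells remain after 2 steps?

13

-ooo-o-ooooo-ooo-ooooo
oo-ooooo---ooo-ooo----
count of o: 13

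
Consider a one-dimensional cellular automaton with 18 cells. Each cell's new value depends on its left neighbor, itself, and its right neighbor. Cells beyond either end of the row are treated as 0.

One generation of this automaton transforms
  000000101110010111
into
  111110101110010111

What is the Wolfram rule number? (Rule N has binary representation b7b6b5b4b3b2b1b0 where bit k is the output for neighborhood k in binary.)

position 9: 111 → 1  (bit 7 = 1)
position 10: 110 → 1  (bit 6 = 1)
position 7: 101 → 0  (bit 5 = 0)
position 11: 100 → 0  (bit 4 = 0)
position 8: 011 → 1  (bit 3 = 1)
position 6: 010 → 1  (bit 2 = 1)
position 5: 001 → 0  (bit 1 = 0)
position 0: 000 → 1  (bit 0 = 1)
bits b7..b0 = 11001101 = 205

205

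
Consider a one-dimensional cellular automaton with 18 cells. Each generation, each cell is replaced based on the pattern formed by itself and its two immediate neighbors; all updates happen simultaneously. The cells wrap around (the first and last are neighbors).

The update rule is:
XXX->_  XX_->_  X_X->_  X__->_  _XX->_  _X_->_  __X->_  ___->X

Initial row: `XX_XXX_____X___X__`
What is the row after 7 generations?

_______XXX___X____

generation 1: _______XXX___X____
generation 2: XXXXXX_____X___XXX
generation 3: _______XXX___X____  (repeats generation 1; period 2)
generation 7: _______XXX___X____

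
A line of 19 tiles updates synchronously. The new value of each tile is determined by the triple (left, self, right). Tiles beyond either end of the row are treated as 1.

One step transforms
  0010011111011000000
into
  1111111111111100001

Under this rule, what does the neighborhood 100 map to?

At position 0 the neighborhood is 100; the next row has 1 there.

1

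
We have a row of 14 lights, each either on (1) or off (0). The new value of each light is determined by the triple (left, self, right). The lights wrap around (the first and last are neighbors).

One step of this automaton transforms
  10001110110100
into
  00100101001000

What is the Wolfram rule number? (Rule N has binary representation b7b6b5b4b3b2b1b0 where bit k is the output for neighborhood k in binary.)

position 5: 111 → 1  (bit 7 = 1)
position 6: 110 → 0  (bit 6 = 0)
position 7: 101 → 1  (bit 5 = 1)
position 1: 100 → 0  (bit 4 = 0)
position 4: 011 → 0  (bit 3 = 0)
position 0: 010 → 0  (bit 2 = 0)
position 3: 001 → 0  (bit 1 = 0)
position 2: 000 → 1  (bit 0 = 1)
bits b7..b0 = 10100001 = 161

161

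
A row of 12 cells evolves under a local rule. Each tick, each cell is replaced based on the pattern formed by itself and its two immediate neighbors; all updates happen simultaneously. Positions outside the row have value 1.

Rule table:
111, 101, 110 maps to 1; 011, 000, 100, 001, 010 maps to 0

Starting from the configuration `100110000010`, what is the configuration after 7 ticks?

100000000000

tick 1: 100010000001
tick 2: 100000000000
tick 3: 100000000000  (fixed point — unchanged through tick 7)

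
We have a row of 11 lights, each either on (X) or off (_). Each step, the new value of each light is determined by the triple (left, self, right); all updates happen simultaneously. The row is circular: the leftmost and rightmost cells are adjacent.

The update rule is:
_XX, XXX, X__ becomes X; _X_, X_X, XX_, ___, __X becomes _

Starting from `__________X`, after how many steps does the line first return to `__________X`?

X__________
_X_________
__X________
___X_______
____X______
_____X_____
______X____
_______X___
________X__
_________X_
__________X

11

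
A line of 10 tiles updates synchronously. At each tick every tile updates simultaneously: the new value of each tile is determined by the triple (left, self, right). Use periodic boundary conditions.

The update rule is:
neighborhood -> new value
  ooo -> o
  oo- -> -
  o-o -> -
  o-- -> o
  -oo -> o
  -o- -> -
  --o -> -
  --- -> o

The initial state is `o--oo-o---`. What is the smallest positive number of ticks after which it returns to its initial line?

30

-o-o---oo-
----oo-o-o
ooo-o-----
oo---oooo-
o-oo-ooo--
--o--oo-o-
o--o-o---o
-o----oo-o
--ooo-o---
o-oo---ooo
--o-oo-ooo
o---o--oo-
-oo--o-o--
-o-o----oo
----ooo-o-
ooo-oo---o
oo--o-oo-o
o-o---o--o
---oo--o-o
oo-o-o----
o-----ooo-
-oooo-oo--
-ooo--o-oo
-oo-o---o-
-o---oo--o
--oo-o-o--
o-o-----oo
---oooo-oo
oo-ooo--o-
o--oo-o---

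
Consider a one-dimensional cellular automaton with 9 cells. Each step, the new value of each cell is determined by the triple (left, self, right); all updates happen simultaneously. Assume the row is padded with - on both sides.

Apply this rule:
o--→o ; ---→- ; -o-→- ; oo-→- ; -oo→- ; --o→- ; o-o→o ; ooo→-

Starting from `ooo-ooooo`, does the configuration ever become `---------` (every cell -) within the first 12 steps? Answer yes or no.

yes

step 1: ---o-----
step 2: ----o----
step 3: -----o---
step 4: ------o--
step 5: -------o-
step 6: --------o
step 7: ---------
all cells are - at step 7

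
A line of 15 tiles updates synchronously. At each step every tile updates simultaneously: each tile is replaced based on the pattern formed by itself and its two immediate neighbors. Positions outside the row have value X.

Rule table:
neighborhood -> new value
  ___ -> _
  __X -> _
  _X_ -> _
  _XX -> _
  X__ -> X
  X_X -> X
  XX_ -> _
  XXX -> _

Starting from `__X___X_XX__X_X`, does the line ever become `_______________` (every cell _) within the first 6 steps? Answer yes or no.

no

X__X___X__X__X_
_X__X___X__X__X
X_X__X___X__X__
_X_X__X___X__X_
X_X_X__X___X__X
_X_X_X__X___X__
step 6 is _X_X_X__X___X__, still not uniform _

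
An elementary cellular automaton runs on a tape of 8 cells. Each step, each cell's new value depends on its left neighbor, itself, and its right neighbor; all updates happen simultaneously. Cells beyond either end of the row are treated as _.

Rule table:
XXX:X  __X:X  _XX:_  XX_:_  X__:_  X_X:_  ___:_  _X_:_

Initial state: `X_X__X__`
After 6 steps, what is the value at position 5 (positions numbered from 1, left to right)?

_

____X___
___X____
__X_____
_X______
X_______
________
position 5 holds _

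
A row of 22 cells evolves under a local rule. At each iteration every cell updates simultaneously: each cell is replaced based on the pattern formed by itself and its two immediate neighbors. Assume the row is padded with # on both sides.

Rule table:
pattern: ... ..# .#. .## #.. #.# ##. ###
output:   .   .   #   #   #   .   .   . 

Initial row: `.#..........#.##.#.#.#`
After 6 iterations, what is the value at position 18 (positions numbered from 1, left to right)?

.##.........#.#..#.#.#
.#.#........#.##.#.#.#
.#.##.......#.#..#.#.#
.#.#.#......#.##.#.#.#
.#.#.##.....#.#..#.#.#
.#.#.#.#....#.##.#.#.#
position 18 holds #

#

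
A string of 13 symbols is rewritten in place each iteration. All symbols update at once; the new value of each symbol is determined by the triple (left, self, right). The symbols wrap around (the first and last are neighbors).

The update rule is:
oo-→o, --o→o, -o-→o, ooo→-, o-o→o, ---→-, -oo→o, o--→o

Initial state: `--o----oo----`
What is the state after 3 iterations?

-ooo--oooo---
oo-oooo--oo--
oooo--ooooooo

oooo--ooooooo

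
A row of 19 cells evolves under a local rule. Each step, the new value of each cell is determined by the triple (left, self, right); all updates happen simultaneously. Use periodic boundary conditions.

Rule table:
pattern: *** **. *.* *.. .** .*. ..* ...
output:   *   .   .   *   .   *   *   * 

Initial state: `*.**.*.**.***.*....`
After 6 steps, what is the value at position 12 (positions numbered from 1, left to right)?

*

*....*.....*..*****
.*************.****
..***********...**.
**.*********.***..*
*...*******...*.**.
****.*****.****....
position 12 holds *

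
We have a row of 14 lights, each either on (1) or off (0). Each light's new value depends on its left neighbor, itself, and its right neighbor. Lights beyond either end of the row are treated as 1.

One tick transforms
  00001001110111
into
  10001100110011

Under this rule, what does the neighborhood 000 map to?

At position 1 the neighborhood is 000; the next row has 0 there.

0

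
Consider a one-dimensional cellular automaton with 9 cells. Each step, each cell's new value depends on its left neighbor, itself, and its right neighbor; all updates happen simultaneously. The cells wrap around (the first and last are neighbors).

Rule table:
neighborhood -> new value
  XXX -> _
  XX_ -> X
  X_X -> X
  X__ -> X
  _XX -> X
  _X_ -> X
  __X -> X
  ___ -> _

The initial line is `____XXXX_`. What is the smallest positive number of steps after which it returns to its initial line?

6

step 1: ___XX__XX
step 2: X_XXXXXXX
step 3: XXX______
step 4: X_XX____X
step 5: XXXXX__XX
step 6: ____XXXX_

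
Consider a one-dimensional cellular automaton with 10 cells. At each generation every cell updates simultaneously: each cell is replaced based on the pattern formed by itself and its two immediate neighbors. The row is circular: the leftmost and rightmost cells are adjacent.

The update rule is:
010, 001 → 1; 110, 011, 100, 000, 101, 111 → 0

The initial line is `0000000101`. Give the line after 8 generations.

0001000001

generation 1: 0000001101
generation 2: 0000010001
generation 3: 0000110011
generation 4: 0001000100
generation 5: 0011001100
generation 6: 0100010000
generation 7: 1100110000
generation 8: 0001000001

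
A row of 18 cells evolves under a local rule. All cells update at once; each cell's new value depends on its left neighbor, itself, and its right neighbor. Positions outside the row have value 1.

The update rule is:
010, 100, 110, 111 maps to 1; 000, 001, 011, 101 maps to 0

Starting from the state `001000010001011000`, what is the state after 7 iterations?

iteration 1: 101100011001001100
iteration 2: 100110001101100110
iteration 3: 110011000100110010
iteration 4: 111001100110011010
iteration 5: 111100110011001010
iteration 6: 111110011001101010
iteration 7: 111111001100101010

111111001100101010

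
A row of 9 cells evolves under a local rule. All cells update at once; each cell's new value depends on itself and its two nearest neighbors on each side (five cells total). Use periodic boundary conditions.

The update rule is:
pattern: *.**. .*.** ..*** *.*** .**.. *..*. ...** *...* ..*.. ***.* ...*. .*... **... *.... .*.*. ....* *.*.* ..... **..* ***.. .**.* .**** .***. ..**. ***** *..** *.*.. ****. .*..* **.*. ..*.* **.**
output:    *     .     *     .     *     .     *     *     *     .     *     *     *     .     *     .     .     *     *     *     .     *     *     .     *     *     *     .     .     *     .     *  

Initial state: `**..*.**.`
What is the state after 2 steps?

*.****...

***...*.*
*.****...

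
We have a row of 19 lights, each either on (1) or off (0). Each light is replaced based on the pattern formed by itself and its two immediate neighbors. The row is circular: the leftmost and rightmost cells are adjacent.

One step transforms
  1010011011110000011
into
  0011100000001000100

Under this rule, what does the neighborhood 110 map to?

0

At position 0 the neighborhood is 110; the next row has 0 there.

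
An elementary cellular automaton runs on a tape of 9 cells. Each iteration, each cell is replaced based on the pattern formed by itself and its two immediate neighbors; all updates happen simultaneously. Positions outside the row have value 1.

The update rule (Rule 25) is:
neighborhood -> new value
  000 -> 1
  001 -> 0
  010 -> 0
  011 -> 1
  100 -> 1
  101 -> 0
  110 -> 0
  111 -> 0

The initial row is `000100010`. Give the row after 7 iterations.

101010100

110011000
001010110
100000100
011110010
010001000
001100110
101010100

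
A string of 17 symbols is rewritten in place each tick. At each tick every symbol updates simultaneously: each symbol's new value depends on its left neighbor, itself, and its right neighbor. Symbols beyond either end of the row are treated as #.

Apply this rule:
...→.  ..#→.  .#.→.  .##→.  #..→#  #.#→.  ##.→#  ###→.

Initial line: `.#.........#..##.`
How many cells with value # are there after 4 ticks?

4

tick 1: ..#.........#..#.
tick 2: #..#.........#...
tick 3: ##..#.........#..
tick 4: .##..#.........#.
count of #: 4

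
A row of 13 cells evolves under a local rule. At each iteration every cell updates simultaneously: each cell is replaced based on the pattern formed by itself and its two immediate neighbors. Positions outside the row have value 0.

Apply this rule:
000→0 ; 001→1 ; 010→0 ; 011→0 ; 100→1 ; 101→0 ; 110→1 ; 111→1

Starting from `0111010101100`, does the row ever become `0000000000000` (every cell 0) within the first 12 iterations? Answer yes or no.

no

1011000000110
0001100001011
0010110010001
0100011101010
1010101100001
0000000110010
0000001011101
0000010001100
0000101010110
0001000000011
0010100000101
0100010001000
iteration 12 is 0100010001000, still not uniform 0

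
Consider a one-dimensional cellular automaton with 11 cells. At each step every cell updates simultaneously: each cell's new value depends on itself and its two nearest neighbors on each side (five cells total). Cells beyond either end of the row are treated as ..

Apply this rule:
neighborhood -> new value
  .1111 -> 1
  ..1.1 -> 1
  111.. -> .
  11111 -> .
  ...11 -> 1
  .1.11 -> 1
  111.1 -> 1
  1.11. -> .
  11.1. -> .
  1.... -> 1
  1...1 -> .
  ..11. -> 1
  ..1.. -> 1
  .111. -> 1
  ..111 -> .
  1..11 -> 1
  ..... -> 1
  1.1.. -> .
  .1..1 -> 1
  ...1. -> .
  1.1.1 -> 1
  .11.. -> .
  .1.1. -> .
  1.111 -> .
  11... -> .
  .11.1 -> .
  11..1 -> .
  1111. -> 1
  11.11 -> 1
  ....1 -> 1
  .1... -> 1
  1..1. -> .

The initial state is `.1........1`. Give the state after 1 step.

.11111111.1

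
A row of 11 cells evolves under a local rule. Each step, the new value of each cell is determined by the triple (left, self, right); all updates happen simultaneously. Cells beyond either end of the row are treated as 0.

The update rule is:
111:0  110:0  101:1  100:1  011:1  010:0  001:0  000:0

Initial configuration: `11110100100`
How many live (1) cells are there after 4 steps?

3

step 1: 10001010010
step 2: 01000101001
step 3: 00100010100
step 4: 00010001010
count of 1: 3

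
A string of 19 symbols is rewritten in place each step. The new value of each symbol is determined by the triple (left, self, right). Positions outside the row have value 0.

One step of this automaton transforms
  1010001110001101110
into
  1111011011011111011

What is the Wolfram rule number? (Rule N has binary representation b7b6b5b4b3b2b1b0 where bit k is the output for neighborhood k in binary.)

position 7: 111 → 0  (bit 7 = 0)
position 8: 110 → 1  (bit 6 = 1)
position 1: 101 → 1  (bit 5 = 1)
position 3: 100 → 1  (bit 4 = 1)
position 6: 011 → 1  (bit 3 = 1)
position 0: 010 → 1  (bit 2 = 1)
position 5: 001 → 1  (bit 1 = 1)
position 4: 000 → 0  (bit 0 = 0)
bits b7..b0 = 01111110 = 126

126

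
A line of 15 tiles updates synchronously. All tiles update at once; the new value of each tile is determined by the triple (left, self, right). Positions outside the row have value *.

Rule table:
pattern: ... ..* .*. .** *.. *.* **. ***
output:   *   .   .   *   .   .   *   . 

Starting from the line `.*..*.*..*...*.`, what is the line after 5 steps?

.*.*...*.***...

step 1: ...........*...
step 2: .*********...*.
step 3: .*.......*.*...
step 4: ...*****.....*.
step 5: .*.*...*.***...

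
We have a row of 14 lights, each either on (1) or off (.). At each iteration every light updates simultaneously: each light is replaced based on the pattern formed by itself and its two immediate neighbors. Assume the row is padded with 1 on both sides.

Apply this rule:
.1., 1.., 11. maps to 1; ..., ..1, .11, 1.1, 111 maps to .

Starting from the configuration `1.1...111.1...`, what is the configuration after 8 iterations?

1.11....1.11..
1..11...1..11.
11..11..11..1.
.11..11..11.1.
..11..11..1.1.
1..11..11.1.1.
11..11..1.1.1.
.11..11.1.1.1.

.11..11.1.1.1.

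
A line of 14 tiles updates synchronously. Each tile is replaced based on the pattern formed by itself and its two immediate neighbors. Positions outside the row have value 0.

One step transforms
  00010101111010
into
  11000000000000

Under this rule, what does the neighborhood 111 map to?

At position 8 the neighborhood is 111; the next row has 0 there.

0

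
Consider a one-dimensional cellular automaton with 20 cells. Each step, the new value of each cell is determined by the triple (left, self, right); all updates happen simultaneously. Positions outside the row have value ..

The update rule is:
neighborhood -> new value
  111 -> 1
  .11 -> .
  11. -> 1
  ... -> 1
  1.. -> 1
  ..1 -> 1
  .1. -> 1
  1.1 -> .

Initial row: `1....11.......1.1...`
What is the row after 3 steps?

1.11111.111111111.11

11111.111111111.1111
.1111..11111111..111
1.11111.111111111.11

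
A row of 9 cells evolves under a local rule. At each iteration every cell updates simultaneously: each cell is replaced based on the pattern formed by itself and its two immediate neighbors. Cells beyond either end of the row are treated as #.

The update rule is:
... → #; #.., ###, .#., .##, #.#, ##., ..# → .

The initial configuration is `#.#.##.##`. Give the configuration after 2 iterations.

.#######.

.........
.#######.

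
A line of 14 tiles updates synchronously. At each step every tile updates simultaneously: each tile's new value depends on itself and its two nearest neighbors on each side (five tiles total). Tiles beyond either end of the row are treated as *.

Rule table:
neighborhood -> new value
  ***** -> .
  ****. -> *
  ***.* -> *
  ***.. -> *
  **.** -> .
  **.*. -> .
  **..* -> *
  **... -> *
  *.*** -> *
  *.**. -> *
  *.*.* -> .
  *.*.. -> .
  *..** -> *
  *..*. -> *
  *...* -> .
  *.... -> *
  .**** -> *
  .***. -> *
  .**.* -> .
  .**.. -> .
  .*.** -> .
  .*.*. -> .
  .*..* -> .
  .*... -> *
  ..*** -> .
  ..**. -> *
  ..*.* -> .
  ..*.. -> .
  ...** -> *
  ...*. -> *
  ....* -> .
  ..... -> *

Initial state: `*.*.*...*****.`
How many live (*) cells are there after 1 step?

6

*....*.*.*.**.
count of *: 6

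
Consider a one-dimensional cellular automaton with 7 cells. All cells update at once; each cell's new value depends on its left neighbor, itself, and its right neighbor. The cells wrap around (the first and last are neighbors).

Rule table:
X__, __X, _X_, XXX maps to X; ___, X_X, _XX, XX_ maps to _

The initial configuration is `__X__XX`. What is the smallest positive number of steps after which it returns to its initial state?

XXXXX__
_XXX_XX
__X____
_XXX___
X_X_X__
X_X_XXX
__X__XX

7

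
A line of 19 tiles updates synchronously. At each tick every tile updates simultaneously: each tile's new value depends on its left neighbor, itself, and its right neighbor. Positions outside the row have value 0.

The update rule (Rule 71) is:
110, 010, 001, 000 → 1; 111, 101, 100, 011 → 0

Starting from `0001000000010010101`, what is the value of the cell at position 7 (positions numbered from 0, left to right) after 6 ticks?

1111011111110110101
0001000000010010101  (repeats tick 0; period 2)
tick 6: 0001000000010010101
position 7 holds 0

0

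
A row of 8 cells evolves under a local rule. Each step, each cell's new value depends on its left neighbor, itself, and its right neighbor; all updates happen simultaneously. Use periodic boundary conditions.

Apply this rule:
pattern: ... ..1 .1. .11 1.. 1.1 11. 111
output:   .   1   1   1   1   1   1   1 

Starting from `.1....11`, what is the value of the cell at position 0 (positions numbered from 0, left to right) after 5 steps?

1

111..111
11111111
11111111  (fixed point — unchanged through step 5)
position 0 holds 1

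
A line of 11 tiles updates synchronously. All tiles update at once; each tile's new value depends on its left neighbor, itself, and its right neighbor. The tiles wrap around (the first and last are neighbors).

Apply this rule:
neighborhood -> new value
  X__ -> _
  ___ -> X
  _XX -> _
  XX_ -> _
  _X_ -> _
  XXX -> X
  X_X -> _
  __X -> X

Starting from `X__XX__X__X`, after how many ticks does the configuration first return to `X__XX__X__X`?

__X___X__X_
XX__XX__X__
___X___X__X
_XX__XX__X_
X___X___X__
__XX__XX__X
_X___X___X_
X__XX__XX__
__X___X___X
_X__XX__XX_
X__X___X___
__X__XX__XX
_X__X___X__
X__X__XX__X
__X__X___X_
XX__X__XX__
___X__X___X
_XX__X__XX_
X___X__X___
__XX__X__XX
_X___X__X__
X__XX__X__X

22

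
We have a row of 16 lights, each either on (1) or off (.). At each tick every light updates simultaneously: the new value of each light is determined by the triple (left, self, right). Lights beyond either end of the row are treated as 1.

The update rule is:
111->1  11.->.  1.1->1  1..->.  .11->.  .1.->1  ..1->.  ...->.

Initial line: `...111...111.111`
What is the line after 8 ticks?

....1.....1.1.11
....1.....1111.1
....1......11.1.
....1........111
....1.........11
....1..........1
....1...........
....1...........

....1...........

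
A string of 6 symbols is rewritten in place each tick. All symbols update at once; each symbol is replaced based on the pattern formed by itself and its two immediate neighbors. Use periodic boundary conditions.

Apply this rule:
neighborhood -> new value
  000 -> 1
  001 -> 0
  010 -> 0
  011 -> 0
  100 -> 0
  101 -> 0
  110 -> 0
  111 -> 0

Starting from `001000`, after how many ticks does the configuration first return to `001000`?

tick 1: 100011
tick 2: 001000

2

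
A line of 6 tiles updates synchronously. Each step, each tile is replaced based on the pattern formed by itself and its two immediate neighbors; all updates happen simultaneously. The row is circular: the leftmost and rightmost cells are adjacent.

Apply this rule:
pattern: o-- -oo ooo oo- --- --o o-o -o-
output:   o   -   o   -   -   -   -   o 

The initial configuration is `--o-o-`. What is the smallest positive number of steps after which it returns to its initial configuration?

6

--o-oo
o-o---
o-oo--
o---o-
oo--o-
--o-o-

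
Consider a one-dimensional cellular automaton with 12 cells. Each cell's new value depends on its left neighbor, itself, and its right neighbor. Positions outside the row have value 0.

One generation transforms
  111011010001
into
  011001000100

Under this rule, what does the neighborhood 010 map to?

0

At position 7 the neighborhood is 010; the next row has 0 there.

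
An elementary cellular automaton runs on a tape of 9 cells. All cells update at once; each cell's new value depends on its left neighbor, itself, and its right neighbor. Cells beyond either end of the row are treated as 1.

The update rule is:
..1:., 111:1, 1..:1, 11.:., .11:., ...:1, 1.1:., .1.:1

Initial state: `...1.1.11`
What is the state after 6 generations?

.11.11.1.

11.1.1..1
1..1.11..
.1.1...1.
.1.111.1.
.1..1..1.
.11.11.1.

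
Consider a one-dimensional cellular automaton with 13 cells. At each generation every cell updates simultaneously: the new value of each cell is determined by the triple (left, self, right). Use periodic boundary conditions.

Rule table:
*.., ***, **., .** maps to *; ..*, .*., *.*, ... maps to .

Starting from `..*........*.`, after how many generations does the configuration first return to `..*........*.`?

13

...*........*
*...*........
.*...*.......
..*...*......
...*...*.....
....*...*....
.....*...*...
......*...*..
.......*...*.
........*...*
*........*...
.*........*..
..*........*.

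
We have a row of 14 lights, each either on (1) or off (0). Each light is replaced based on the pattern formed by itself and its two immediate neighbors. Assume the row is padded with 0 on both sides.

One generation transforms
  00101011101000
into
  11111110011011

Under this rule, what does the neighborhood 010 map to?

At position 2 the neighborhood is 010; the next row has 1 there.

1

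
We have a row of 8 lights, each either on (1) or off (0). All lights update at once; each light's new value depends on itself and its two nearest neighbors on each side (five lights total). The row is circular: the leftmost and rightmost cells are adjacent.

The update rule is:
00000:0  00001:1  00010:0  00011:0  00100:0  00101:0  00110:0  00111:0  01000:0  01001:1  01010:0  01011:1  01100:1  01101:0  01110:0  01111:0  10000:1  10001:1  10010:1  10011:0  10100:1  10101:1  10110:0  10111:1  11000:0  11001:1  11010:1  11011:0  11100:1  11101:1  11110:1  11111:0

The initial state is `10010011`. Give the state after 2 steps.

11101000
00111010

00111010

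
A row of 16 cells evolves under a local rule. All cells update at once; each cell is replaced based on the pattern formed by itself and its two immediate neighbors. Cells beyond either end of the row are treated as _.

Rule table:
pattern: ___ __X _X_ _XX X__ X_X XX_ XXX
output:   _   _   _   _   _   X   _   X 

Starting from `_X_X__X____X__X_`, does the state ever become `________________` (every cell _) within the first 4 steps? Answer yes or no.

step 1: __X_____________
step 2: ________________
all cells are _ at step 2

yes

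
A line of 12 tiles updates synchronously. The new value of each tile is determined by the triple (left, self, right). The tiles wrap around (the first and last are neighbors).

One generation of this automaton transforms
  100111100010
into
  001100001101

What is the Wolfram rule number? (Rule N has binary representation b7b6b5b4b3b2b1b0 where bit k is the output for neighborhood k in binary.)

43

position 4: 111 → 0  (bit 7 = 0)
position 6: 110 → 0  (bit 6 = 0)
position 11: 101 → 1  (bit 5 = 1)
position 1: 100 → 0  (bit 4 = 0)
position 3: 011 → 1  (bit 3 = 1)
position 0: 010 → 0  (bit 2 = 0)
position 2: 001 → 1  (bit 1 = 1)
position 8: 000 → 1  (bit 0 = 1)
bits b7..b0 = 00101011 = 43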